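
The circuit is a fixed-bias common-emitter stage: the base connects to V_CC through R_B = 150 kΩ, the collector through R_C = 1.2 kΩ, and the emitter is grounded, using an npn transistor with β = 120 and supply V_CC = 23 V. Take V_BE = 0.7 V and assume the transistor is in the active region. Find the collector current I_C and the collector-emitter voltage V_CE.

Base loop: V_CC = I_B·R_B + V_BE, so I_B = (23 − 0.7)/150 kΩ = 0.149 mA.
In the active region I_C = β·I_B = 120 × 0.149 = 17.8 mA.
Collector loop: V_CE = V_CC − I_C·R_C = 23 − 17.8×1.2 = 1.59 V.
Since V_CE = 1.59 V > V_CE(sat) ≈ 0.2 V, the transistor is in the active region as assumed.

I_C ≈ 18 mA, V_CE ≈ 1.6 V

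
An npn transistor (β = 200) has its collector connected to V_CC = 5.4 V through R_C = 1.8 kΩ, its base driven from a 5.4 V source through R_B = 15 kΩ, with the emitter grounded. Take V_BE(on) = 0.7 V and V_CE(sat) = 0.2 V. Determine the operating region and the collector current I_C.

Assume active: I_B = (5.4 − 0.7)/15 = 0.313 mA, giving I_C = β·I_B = 62.7 mA.
But then V_CE = 5.4 − 62.7×1.8 = -107 V < V_CE(sat) = 0.2 V — impossible in the active region.
So the transistor is saturated. With V_CE = 0.2 V, I_C = (V_CC − 0.2)/R_C = 5.2/1.8 = 2.89 mA.
Check: β·I_B = 62.7 mA > I_C = 2.89 mA, confirming saturation.

saturation; I_C ≈ 2.9 mA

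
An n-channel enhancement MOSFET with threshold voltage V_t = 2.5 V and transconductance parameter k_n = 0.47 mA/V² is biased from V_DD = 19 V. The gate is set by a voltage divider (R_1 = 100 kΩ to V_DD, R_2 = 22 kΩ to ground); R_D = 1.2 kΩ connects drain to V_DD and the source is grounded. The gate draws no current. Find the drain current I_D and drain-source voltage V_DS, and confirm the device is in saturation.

V_G = V_DD·R_2/(R_1+R_2) = 19×22/122 = 3.43 V. With the source grounded, V_GS = V_G = 3.43 V.
Assume saturation: I_D = (k_n/2)(V_GS − V_t)² = (0.47/2)×(3.43 − 2.5)² = 0.235×0.926² = 0.202 mA.
V_DS = V_DD − I_D·R_D = 19 − 0.202×1.2 = 18.8 V.
Saturation requires V_DS ≥ V_GS − V_t = 0.926 V; 18.8 ≥ 0.926 ✓.

I_D ≈ 0.2 mA, V_DS ≈ 19 V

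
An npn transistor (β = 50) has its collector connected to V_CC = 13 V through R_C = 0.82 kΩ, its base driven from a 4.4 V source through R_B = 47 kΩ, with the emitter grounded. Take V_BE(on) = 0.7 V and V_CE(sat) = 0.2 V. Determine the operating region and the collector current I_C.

active; I_C ≈ 3.9 mA

Assume active. Base-emitter loop: I_B = (V_BB − V_BE)/R_B = (4.4 − 0.7)/47 = 0.0787 mA.
I_C = β·I_B = 50×0.0787 = 3.94 mA.
V_CE = V_CC − I_C·R_C = 13 − 3.94×0.82 = 9.77 V > V_CE(sat), so the active-region assumption holds.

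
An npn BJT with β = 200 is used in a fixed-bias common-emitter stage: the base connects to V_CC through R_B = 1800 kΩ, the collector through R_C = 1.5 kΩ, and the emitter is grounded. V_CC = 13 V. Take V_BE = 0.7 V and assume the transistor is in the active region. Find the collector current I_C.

I_C ≈ 1.4 mA

Base loop: V_CC = I_B·R_B + V_BE, so I_B = (13 − 0.7)/1800 kΩ = 0.00683 mA.
In the active region I_C = β·I_B = 200 × 0.00683 = 1.37 mA.
Collector loop: V_CE = V_CC − I_C·R_C = 13 − 1.37×1.5 = 10.9 V.
Since V_CE = 10.9 V > V_CE(sat) ≈ 0.2 V, the transistor is in the active region as assumed.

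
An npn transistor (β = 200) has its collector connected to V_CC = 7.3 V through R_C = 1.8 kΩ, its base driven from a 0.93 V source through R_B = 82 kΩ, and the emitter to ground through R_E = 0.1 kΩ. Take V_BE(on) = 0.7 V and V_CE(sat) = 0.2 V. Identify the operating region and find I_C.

active; I_C ≈ 0.45 mA

Assume active. Base-emitter loop: I_B = (V_BB − V_BE)/(R_B + (β+1)R_E) = (0.93 − 0.7)/(82 + 201×0.1) = 0.00225 mA.
I_C = β·I_B = 200×0.00225 = 0.451 mA.
V_CE = V_CC − I_C·R_C − I_E·R_E = 7.3 − 0.451×1.8 − 0.453×0.1 = 6.44 V > V_CE(sat), so the active-region assumption holds.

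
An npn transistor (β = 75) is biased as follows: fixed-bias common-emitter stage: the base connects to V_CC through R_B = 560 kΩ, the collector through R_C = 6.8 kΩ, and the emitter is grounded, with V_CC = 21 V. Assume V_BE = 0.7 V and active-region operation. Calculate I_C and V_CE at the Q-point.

I_C ≈ 2.7 mA, V_CE ≈ 2.5 V

Base loop: V_CC = I_B·R_B + V_BE, so I_B = (21 − 0.7)/560 kΩ = 0.0363 mA.
In the active region I_C = β·I_B = 75 × 0.0363 = 2.72 mA.
Collector loop: V_CE = V_CC − I_C·R_C = 21 − 2.72×6.8 = 2.51 V.
Since V_CE = 2.51 V > V_CE(sat) ≈ 0.2 V, the transistor is in the active region as assumed.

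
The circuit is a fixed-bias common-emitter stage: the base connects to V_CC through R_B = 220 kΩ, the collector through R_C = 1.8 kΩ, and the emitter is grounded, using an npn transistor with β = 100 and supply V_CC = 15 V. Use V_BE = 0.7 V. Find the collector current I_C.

Base loop: V_CC = I_B·R_B + V_BE, so I_B = (15 − 0.7)/220 kΩ = 0.065 mA.
In the active region I_C = β·I_B = 100 × 0.065 = 6.5 mA.
Collector loop: V_CE = V_CC − I_C·R_C = 15 − 6.5×1.8 = 3.3 V.
Since V_CE = 3.3 V > V_CE(sat) ≈ 0.2 V, the transistor is in the active region as assumed.

I_C ≈ 6.5 mA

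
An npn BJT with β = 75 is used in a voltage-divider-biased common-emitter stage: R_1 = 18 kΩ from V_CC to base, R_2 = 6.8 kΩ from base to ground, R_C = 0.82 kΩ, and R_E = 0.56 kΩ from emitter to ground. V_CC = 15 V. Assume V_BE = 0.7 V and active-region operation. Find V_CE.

V_CE ≈ 7.5 V

Thevenize the base divider: V_Th = V_CC·R_2/(R_1+R_2) = 15×6.8/24.8 = 4.11 V, R_Th = R_1‖R_2 = 4.94 kΩ.
Base-emitter loop: V_Th = I_B·R_Th + V_BE + (β+1)I_B·R_E, so I_B = (4.11 − 0.7) / (4.94 + 76×0.56) = 0.0719 mA.
I_C = β·I_B = 75×0.0719 = 5.39 mA, and I_E = (β+1)I_B = 5.46 mA.
V_CE = V_CC − I_C·R_C − I_E·R_E = 15 − 5.39×0.82 − 5.46×0.56 = 7.52 V.
V_CE = 7.52 V > 0.2 V confirms active-region operation.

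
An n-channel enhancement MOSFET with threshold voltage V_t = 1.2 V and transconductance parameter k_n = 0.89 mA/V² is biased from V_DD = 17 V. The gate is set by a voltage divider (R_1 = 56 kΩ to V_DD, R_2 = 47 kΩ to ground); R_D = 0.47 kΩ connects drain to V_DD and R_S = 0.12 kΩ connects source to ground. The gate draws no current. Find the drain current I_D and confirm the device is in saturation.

I_D ≈ 12 mA

V_G = V_DD·R_2/(R_1+R_2) = 17×47/103 = 7.76 V.
Assume saturation: I_D = (k_n/2)(V_GS − V_t)² with V_GS = V_G − I_D·R_S = 7.76 − 0.12·I_D.
Substituting gives 0.00641·I_D² − 1.7·I_D + 19.1 = 0, with roots I_D = 11.8 or 254 mA.
The root I_D = 254 mA gives V_GS = -22.7 V ≤ V_t, so take I_D = 11.8 mA.
Then V_GS = 6.34 V and V_DS = V_DD − I_D(R_D+R_S) = 17 − 11.8×0.59 = 10.1 V.
Saturation requires V_DS ≥ V_GS − V_t = 5.14 V; 10.1 ≥ 5.14 ✓.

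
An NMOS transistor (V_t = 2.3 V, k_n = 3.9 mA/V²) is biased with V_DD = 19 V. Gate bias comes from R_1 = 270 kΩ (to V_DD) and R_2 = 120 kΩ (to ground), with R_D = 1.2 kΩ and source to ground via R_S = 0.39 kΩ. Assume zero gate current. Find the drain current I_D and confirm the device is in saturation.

I_D ≈ 5 mA

V_G = V_DD·R_2/(R_1+R_2) = 19×120/390 = 5.85 V.
Assume saturation: I_D = (k_n/2)(V_GS − V_t)² with V_GS = V_G − I_D·R_S = 5.85 − 0.39·I_D.
Substituting gives 0.297·I_D² − 6.39·I_D + 24.5 = 0, with roots I_D = 4.99 or 16.6 mA.
The root I_D = 16.6 mA gives V_GS = -0.615 V ≤ V_t, so take I_D = 4.99 mA.
Then V_GS = 3.9 V and V_DS = V_DD − I_D(R_D+R_S) = 19 − 4.99×1.59 = 11.1 V.
Saturation requires V_DS ≥ V_GS − V_t = 1.6 V; 11.1 ≥ 1.6 ✓.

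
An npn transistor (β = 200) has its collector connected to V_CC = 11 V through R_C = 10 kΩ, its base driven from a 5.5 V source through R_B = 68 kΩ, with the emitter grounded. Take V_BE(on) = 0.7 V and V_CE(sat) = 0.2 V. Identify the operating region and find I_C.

saturation; I_C ≈ 1.1 mA

Assume active: I_B = (5.5 − 0.7)/68 = 0.0706 mA, giving I_C = β·I_B = 14.1 mA.
But then V_CE = 11 − 14.1×10 = -130 V < V_CE(sat) = 0.2 V — impossible in the active region.
So the transistor is saturated. With V_CE = 0.2 V, I_C = (V_CC − 0.2)/R_C = 10.8/10 = 1.08 mA.
Check: β·I_B = 14.1 mA > I_C = 1.08 mA, confirming saturation.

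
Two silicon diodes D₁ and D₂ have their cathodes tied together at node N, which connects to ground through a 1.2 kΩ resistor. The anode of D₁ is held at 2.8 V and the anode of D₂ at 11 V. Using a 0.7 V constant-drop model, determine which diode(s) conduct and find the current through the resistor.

Only D₂ conducts; I_R ≈ 8.6 mA

Assume both conduct. Then node N would need to be at both 2.8−0.7 = 2.1 V and 11−0.7 = 10.3 V, which is impossible.
Assume only D₂ conducts: V_N = 11 − 0.7 = 10.3 V, so I_R = 10.3/1.2 = 8.58 mA.
Check D₁: its anode-to-cathode voltage is 2.8 − 10.3 = -7.5 V < 0.7 V, so it is off. The assumption is consistent.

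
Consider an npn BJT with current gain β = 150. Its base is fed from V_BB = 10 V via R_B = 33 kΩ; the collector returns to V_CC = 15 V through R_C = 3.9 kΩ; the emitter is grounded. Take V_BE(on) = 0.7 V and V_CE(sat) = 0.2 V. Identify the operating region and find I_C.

Assume active: I_B = (10 − 0.7)/33 = 0.282 mA, giving I_C = β·I_B = 42.3 mA.
But then V_CE = 15 − 42.3×3.9 = -150 V < V_CE(sat) = 0.2 V — impossible in the active region.
So the transistor is saturated. With V_CE = 0.2 V, I_C = (V_CC − 0.2)/R_C = 14.8/3.9 = 3.79 mA.
Check: β·I_B = 42.3 mA > I_C = 3.79 mA, confirming saturation.

saturation; I_C ≈ 3.8 mA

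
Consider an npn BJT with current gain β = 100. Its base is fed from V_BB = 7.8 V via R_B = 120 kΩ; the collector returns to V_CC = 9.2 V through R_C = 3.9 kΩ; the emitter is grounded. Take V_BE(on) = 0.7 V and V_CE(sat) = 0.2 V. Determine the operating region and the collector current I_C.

Assume active: I_B = (7.8 − 0.7)/120 = 0.0592 mA, giving I_C = β·I_B = 5.92 mA.
But then V_CE = 9.2 − 5.92×3.9 = -13.9 V < V_CE(sat) = 0.2 V — impossible in the active region.
So the transistor is saturated. With V_CE = 0.2 V, I_C = (V_CC − 0.2)/R_C = 9/3.9 = 2.31 mA.
Check: β·I_B = 5.92 mA > I_C = 2.31 mA, confirming saturation.

saturation; I_C ≈ 2.3 mA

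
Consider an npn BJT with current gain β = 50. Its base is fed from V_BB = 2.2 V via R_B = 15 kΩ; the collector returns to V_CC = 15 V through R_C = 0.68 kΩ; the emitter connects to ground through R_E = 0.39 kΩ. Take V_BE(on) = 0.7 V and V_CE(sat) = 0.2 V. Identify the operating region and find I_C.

Assume active. Base-emitter loop: I_B = (V_BB − V_BE)/(R_B + (β+1)R_E) = (2.2 − 0.7)/(15 + 51×0.39) = 0.043 mA.
I_C = β·I_B = 50×0.043 = 2.15 mA.
V_CE = V_CC − I_C·R_C − I_E·R_E = 15 − 2.15×0.68 − 2.19×0.39 = 12.7 V > V_CE(sat), so the active-region assumption holds.

active; I_C ≈ 2.1 mA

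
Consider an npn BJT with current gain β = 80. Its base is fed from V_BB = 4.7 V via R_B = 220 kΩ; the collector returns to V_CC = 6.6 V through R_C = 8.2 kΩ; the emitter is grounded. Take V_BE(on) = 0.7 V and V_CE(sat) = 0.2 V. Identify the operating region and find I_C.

saturation; I_C ≈ 0.78 mA

Assume active: I_B = (4.7 − 0.7)/220 = 0.0182 mA, giving I_C = β·I_B = 1.45 mA.
But then V_CE = 6.6 − 1.45×8.2 = -5.33 V < V_CE(sat) = 0.2 V — impossible in the active region.
So the transistor is saturated. With V_CE = 0.2 V, I_C = (V_CC − 0.2)/R_C = 6.4/8.2 = 0.78 mA.
Check: β·I_B = 1.45 mA > I_C = 0.78 mA, confirming saturation.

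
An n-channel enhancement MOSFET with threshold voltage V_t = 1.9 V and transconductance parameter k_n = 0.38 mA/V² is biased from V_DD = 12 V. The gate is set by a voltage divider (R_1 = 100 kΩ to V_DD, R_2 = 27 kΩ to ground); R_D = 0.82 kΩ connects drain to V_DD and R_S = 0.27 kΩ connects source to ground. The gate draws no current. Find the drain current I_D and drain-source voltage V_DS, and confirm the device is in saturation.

V_G = V_DD·R_2/(R_1+R_2) = 12×27/127 = 2.55 V.
Assume saturation: I_D = (k_n/2)(V_GS − V_t)² with V_GS = V_G − I_D·R_S = 2.55 − 0.27·I_D.
Substituting gives 0.0139·I_D² − 1.07·I_D + 0.0806 = 0, with roots I_D = 0.0756 or 76.9 mA.
The root I_D = 76.9 mA gives V_GS = -18.2 V ≤ V_t, so take I_D = 0.0756 mA.
Then V_GS = 2.53 V and V_DS = V_DD − I_D(R_D+R_S) = 12 − 0.0756×1.09 = 11.9 V.
Saturation requires V_DS ≥ V_GS − V_t = 0.631 V; 11.9 ≥ 0.631 ✓.

I_D ≈ 0.076 mA, V_DS ≈ 12 V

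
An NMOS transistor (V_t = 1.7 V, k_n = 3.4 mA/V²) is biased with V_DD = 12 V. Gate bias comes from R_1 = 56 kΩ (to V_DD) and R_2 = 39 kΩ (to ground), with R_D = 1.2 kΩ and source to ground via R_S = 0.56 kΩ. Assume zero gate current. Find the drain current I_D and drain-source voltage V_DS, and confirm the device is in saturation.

I_D ≈ 3.3 mA, V_DS ≈ 6.2 V

V_G = V_DD·R_2/(R_1+R_2) = 12×39/95 = 4.93 V.
Assume saturation: I_D = (k_n/2)(V_GS − V_t)² with V_GS = V_G − I_D·R_S = 4.93 − 0.56·I_D.
Substituting gives 0.533·I_D² − 7.14·I_D + 17.7 = 0, with roots I_D = 3.28 or 10.1 mA.
The root I_D = 10.1 mA gives V_GS = -0.74 V ≤ V_t, so take I_D = 3.28 mA.
Then V_GS = 3.09 V and V_DS = V_DD − I_D(R_D+R_S) = 12 − 3.28×1.76 = 6.23 V.
Saturation requires V_DS ≥ V_GS − V_t = 1.39 V; 6.23 ≥ 1.39 ✓.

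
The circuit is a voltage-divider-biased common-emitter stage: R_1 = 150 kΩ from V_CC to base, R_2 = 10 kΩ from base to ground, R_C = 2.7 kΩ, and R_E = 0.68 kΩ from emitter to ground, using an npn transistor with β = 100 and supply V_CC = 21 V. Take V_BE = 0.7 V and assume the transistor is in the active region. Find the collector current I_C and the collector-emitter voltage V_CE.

Thevenize the base divider: V_Th = V_CC·R_2/(R_1+R_2) = 21×10/160 = 1.31 V, R_Th = R_1‖R_2 = 9.38 kΩ.
Base-emitter loop: V_Th = I_B·R_Th + V_BE + (β+1)I_B·R_E, so I_B = (1.31 − 0.7) / (9.38 + 101×0.68) = 0.00785 mA.
I_C = β·I_B = 100×0.00785 = 0.785 mA, and I_E = (β+1)I_B = 0.793 mA.
V_CE = V_CC − I_C·R_C − I_E·R_E = 21 − 0.785×2.7 − 0.793×0.68 = 18.3 V.
V_CE = 18.3 V > 0.2 V confirms active-region operation.

I_C ≈ 0.78 mA, V_CE ≈ 18 V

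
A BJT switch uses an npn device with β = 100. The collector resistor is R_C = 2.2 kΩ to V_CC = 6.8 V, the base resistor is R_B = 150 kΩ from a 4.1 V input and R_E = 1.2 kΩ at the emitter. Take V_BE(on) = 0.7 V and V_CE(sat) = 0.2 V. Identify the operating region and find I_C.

active; I_C ≈ 1.3 mA

Assume active. Base-emitter loop: I_B = (V_BB − V_BE)/(R_B + (β+1)R_E) = (4.1 − 0.7)/(150 + 101×1.2) = 0.0125 mA.
I_C = β·I_B = 100×0.0125 = 1.25 mA.
V_CE = V_CC − I_C·R_C − I_E·R_E = 6.8 − 1.25×2.2 − 1.27×1.2 = 2.52 V > V_CE(sat), so the active-region assumption holds.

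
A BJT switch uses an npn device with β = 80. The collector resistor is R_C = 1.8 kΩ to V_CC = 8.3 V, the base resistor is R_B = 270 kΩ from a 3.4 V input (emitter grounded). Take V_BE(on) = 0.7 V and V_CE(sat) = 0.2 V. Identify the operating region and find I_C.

active; I_C ≈ 0.8 mA

Assume active. Base-emitter loop: I_B = (V_BB − V_BE)/R_B = (3.4 − 0.7)/270 = 0.01 mA.
I_C = β·I_B = 80×0.01 = 0.8 mA.
V_CE = V_CC − I_C·R_C = 8.3 − 0.8×1.8 = 6.86 V > V_CE(sat), so the active-region assumption holds.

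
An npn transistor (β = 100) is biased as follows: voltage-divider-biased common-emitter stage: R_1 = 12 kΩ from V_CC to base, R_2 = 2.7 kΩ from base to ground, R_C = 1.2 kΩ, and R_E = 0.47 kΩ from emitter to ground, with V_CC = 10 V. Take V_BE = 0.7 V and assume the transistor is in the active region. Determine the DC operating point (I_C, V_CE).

Thevenize the base divider: V_Th = V_CC·R_2/(R_1+R_2) = 10×2.7/14.7 = 1.84 V, R_Th = R_1‖R_2 = 2.2 kΩ.
Base-emitter loop: V_Th = I_B·R_Th + V_BE + (β+1)I_B·R_E, so I_B = (1.84 − 0.7) / (2.2 + 101×0.47) = 0.0229 mA.
I_C = β·I_B = 100×0.0229 = 2.29 mA, and I_E = (β+1)I_B = 2.31 mA.
V_CE = V_CC − I_C·R_C − I_E·R_E = 10 − 2.29×1.2 − 2.31×0.47 = 6.17 V.
V_CE = 6.17 V > 0.2 V confirms active-region operation.

I_C ≈ 2.3 mA, V_CE ≈ 6.2 V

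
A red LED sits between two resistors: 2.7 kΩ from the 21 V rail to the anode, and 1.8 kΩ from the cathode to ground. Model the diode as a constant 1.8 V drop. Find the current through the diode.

I ≈ 4.3 mA

The two resistors are in series with the diode, so KVL gives 21 = I·2.7 + 1.8 + I·1.8.
I = (21 − 1.8) / (2.7 + 1.8) kΩ = 19.2 / 4.5 = 4.27 mA.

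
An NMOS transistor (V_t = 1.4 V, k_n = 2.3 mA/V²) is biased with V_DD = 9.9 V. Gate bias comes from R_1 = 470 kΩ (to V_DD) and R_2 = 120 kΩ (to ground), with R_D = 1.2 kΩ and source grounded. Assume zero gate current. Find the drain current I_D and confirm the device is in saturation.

I_D ≈ 0.43 mA

V_G = V_DD·R_2/(R_1+R_2) = 9.9×120/590 = 2.01 V. With the source grounded, V_GS = V_G = 2.01 V.
Assume saturation: I_D = (k_n/2)(V_GS − V_t)² = (2.3/2)×(2.01 − 1.4)² = 1.15×0.614² = 0.433 mA.
V_DS = V_DD − I_D·R_D = 9.9 − 0.433×1.2 = 9.38 V.
Saturation requires V_DS ≥ V_GS − V_t = 0.614 V; 9.38 ≥ 0.614 ✓.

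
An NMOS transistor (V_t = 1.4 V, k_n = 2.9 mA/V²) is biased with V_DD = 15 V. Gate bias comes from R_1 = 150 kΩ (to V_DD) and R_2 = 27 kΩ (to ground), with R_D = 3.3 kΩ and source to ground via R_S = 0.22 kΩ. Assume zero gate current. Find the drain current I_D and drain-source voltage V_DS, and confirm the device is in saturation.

V_G = V_DD·R_2/(R_1+R_2) = 15×27/177 = 2.29 V.
Assume saturation: I_D = (k_n/2)(V_GS − V_t)² with V_GS = V_G − I_D·R_S = 2.29 − 0.22·I_D.
Substituting gives 0.0702·I_D² − 1.57·I_D + 1.14 = 0, with roots I_D = 0.756 or 21.6 mA.
The root I_D = 21.6 mA gives V_GS = -2.46 V ≤ V_t, so take I_D = 0.756 mA.
Then V_GS = 2.12 V and V_DS = V_DD − I_D(R_D+R_S) = 15 − 0.756×3.52 = 12.3 V.
Saturation requires V_DS ≥ V_GS − V_t = 0.722 V; 12.3 ≥ 0.722 ✓.

I_D ≈ 0.76 mA, V_DS ≈ 12 V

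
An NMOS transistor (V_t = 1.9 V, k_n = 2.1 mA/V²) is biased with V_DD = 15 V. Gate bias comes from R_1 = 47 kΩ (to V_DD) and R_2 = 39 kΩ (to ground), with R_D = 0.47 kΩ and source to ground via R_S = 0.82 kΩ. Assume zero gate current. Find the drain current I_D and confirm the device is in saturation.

V_G = V_DD·R_2/(R_1+R_2) = 15×39/86 = 6.8 V.
Assume saturation: I_D = (k_n/2)(V_GS − V_t)² with V_GS = V_G − I_D·R_S = 6.8 − 0.82·I_D.
Substituting gives 0.706·I_D² − 9.44·I_D + 25.2 = 0, with roots I_D = 3.69 or 9.68 mA.
The root I_D = 9.68 mA gives V_GS = -1.14 V ≤ V_t, so take I_D = 3.69 mA.
Then V_GS = 3.78 V and V_DS = V_DD − I_D(R_D+R_S) = 15 − 3.69×1.29 = 10.2 V.
Saturation requires V_DS ≥ V_GS − V_t = 1.88 V; 10.2 ≥ 1.88 ✓.

I_D ≈ 3.7 mA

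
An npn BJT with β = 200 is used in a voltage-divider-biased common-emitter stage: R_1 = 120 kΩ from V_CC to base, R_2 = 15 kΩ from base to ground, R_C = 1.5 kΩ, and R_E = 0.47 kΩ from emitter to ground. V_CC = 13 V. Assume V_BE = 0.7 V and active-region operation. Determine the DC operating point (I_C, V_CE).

I_C ≈ 1.4 mA, V_CE ≈ 10 V

Thevenize the base divider: V_Th = V_CC·R_2/(R_1+R_2) = 13×15/135 = 1.44 V, R_Th = R_1‖R_2 = 13.3 kΩ.
Base-emitter loop: V_Th = I_B·R_Th + V_BE + (β+1)I_B·R_E, so I_B = (1.44 − 0.7) / (13.3 + 201×0.47) = 0.00691 mA.
I_C = β·I_B = 200×0.00691 = 1.38 mA, and I_E = (β+1)I_B = 1.39 mA.
V_CE = V_CC − I_C·R_C − I_E·R_E = 13 − 1.38×1.5 − 1.39×0.47 = 10.3 V.
V_CE = 10.3 V > 0.2 V confirms active-region operation.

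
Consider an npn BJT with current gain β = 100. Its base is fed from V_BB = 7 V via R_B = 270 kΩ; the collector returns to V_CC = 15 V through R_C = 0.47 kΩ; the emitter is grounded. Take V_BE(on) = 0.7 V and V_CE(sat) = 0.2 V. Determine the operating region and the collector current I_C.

Assume active. Base-emitter loop: I_B = (V_BB − V_BE)/R_B = (7 − 0.7)/270 = 0.0233 mA.
I_C = β·I_B = 100×0.0233 = 2.33 mA.
V_CE = V_CC − I_C·R_C = 15 − 2.33×0.47 = 13.9 V > V_CE(sat), so the active-region assumption holds.

active; I_C ≈ 2.3 mA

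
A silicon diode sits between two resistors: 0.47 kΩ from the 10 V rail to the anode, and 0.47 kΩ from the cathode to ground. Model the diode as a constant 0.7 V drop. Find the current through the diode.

The two resistors are in series with the diode, so KVL gives 10 = I·0.47 + 0.7 + I·0.47.
I = (10 − 0.7) / (0.47 + 0.47) kΩ = 9.3 / 0.94 = 9.89 mA.

I ≈ 9.9 mA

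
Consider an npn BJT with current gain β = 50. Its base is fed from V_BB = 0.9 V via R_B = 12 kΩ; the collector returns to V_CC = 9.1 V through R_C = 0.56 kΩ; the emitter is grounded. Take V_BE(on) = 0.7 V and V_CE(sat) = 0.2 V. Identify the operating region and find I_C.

active; I_C ≈ 0.83 mA

Assume active. Base-emitter loop: I_B = (V_BB − V_BE)/R_B = (0.9 − 0.7)/12 = 0.0167 mA.
I_C = β·I_B = 50×0.0167 = 0.833 mA.
V_CE = V_CC − I_C·R_C = 9.1 − 0.833×0.56 = 8.63 V > V_CE(sat), so the active-region assumption holds.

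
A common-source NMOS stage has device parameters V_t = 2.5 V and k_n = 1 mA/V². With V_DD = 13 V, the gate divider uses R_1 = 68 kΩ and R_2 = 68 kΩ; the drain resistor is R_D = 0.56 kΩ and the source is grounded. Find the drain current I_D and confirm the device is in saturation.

I_D ≈ 8 mA

V_G = V_DD·R_2/(R_1+R_2) = 13×68/136 = 6.5 V. With the source grounded, V_GS = V_G = 6.5 V.
Assume saturation: I_D = (k_n/2)(V_GS − V_t)² = (1/2)×(6.5 − 2.5)² = 0.5×4² = 8 mA.
V_DS = V_DD − I_D·R_D = 13 − 8×0.56 = 8.52 V.
Saturation requires V_DS ≥ V_GS − V_t = 4 V; 8.52 ≥ 4 ✓.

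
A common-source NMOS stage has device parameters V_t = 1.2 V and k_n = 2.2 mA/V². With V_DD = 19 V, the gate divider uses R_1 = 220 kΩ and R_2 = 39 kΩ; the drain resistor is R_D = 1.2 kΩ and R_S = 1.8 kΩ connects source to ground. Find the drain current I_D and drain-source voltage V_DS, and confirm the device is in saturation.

V_G = V_DD·R_2/(R_1+R_2) = 19×39/259 = 2.86 V.
Assume saturation: I_D = (k_n/2)(V_GS − V_t)² with V_GS = V_G − I_D·R_S = 2.86 − 1.8·I_D.
Substituting gives 3.56·I_D² − 7.58·I_D + 3.03 = 0, with roots I_D = 0.535 or 1.59 mA.
The root I_D = 1.59 mA gives V_GS = -0.00261 V ≤ V_t, so take I_D = 0.535 mA.
Then V_GS = 1.9 V and V_DS = V_DD − I_D(R_D+R_S) = 19 − 0.535×3 = 17.4 V.
Saturation requires V_DS ≥ V_GS − V_t = 0.698 V; 17.4 ≥ 0.698 ✓.

I_D ≈ 0.54 mA, V_DS ≈ 17 V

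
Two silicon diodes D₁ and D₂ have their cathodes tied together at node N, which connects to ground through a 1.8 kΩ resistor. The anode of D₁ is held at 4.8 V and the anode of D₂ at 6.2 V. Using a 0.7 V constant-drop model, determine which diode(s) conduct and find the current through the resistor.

Only D₂ conducts; I_R ≈ 3.1 mA

Assume both conduct. Then node N would need to be at both 4.8−0.7 = 4.1 V and 6.2−0.7 = 5.5 V, which is impossible.
Assume only D₂ conducts: V_N = 6.2 − 0.7 = 5.5 V, so I_R = 5.5/1.8 = 3.06 mA.
Check D₁: its anode-to-cathode voltage is 4.8 − 5.5 = -0.7 V < 0.7 V, so it is off. The assumption is consistent.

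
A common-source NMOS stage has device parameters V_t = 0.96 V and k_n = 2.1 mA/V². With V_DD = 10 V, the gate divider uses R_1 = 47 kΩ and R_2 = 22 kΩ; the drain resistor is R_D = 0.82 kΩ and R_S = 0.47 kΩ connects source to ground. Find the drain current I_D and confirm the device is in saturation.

V_G = V_DD·R_2/(R_1+R_2) = 10×22/69 = 3.19 V.
Assume saturation: I_D = (k_n/2)(V_GS − V_t)² with V_GS = V_G − I_D·R_S = 3.19 − 0.47·I_D.
Substituting gives 0.232·I_D² − 3.2·I_D + 5.21 = 0, with roots I_D = 1.89 or 11.9 mA.
The root I_D = 11.9 mA gives V_GS = -2.41 V ≤ V_t, so take I_D = 1.89 mA.
Then V_GS = 2.3 V and V_DS = V_DD − I_D(R_D+R_S) = 10 − 1.89×1.29 = 7.56 V.
Saturation requires V_DS ≥ V_GS − V_t = 1.34 V; 7.56 ≥ 1.34 ✓.

I_D ≈ 1.9 mA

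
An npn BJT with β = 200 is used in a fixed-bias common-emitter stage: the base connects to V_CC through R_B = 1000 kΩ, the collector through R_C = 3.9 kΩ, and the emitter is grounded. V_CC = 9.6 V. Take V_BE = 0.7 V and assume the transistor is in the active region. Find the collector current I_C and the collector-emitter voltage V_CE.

Base loop: V_CC = I_B·R_B + V_BE, so I_B = (9.6 − 0.7)/1000 kΩ = 0.0089 mA.
In the active region I_C = β·I_B = 200 × 0.0089 = 1.78 mA.
Collector loop: V_CE = V_CC − I_C·R_C = 9.6 − 1.78×3.9 = 2.66 V.
Since V_CE = 2.66 V > V_CE(sat) ≈ 0.2 V, the transistor is in the active region as assumed.

I_C ≈ 1.8 mA, V_CE ≈ 2.7 V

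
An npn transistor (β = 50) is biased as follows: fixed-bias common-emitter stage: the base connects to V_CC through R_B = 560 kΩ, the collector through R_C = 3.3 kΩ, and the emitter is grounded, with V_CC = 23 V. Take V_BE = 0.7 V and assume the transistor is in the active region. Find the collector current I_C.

Base loop: V_CC = I_B·R_B + V_BE, so I_B = (23 − 0.7)/560 kΩ = 0.0398 mA.
In the active region I_C = β·I_B = 50 × 0.0398 = 1.99 mA.
Collector loop: V_CE = V_CC − I_C·R_C = 23 − 1.99×3.3 = 16.4 V.
Since V_CE = 16.4 V > V_CE(sat) ≈ 0.2 V, the transistor is in the active region as assumed.

I_C ≈ 2 mA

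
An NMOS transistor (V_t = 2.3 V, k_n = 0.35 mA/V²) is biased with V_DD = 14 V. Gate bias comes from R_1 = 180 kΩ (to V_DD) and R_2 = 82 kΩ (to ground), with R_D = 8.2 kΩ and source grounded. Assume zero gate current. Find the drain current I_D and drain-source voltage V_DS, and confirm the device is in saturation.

V_G = V_DD·R_2/(R_1+R_2) = 14×82/262 = 4.38 V. With the source grounded, V_GS = V_G = 4.38 V.
Assume saturation: I_D = (k_n/2)(V_GS − V_t)² = (0.35/2)×(4.38 − 2.3)² = 0.175×2.08² = 0.758 mA.
V_DS = V_DD − I_D·R_D = 14 − 0.758×8.2 = 7.78 V.
Saturation requires V_DS ≥ V_GS − V_t = 2.08 V; 7.78 ≥ 2.08 ✓.

I_D ≈ 0.76 mA, V_DS ≈ 7.8 V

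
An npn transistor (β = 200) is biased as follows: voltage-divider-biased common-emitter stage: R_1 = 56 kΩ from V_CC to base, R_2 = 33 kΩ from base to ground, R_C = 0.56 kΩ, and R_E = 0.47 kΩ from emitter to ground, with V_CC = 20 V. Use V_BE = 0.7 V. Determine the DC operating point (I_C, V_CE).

Thevenize the base divider: V_Th = V_CC·R_2/(R_1+R_2) = 20×33/89 = 7.42 V, R_Th = R_1‖R_2 = 20.8 kΩ.
Base-emitter loop: V_Th = I_B·R_Th + V_BE + (β+1)I_B·R_E, so I_B = (7.42 − 0.7) / (20.8 + 201×0.47) = 0.0583 mA.
I_C = β·I_B = 200×0.0583 = 11.7 mA, and I_E = (β+1)I_B = 11.7 mA.
V_CE = V_CC − I_C·R_C − I_E·R_E = 20 − 11.7×0.56 − 11.7×0.47 = 7.97 V.
V_CE = 7.97 V > 0.2 V confirms active-region operation.

I_C ≈ 12 mA, V_CE ≈ 8 V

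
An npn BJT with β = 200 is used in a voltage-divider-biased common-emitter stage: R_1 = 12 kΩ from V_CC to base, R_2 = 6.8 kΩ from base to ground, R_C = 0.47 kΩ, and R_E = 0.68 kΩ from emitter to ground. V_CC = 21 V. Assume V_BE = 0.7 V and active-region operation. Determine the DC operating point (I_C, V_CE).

Thevenize the base divider: V_Th = V_CC·R_2/(R_1+R_2) = 21×6.8/18.8 = 7.6 V, R_Th = R_1‖R_2 = 4.34 kΩ.
Base-emitter loop: V_Th = I_B·R_Th + V_BE + (β+1)I_B·R_E, so I_B = (7.6 − 0.7) / (4.34 + 201×0.68) = 0.0489 mA.
I_C = β·I_B = 200×0.0489 = 9.78 mA, and I_E = (β+1)I_B = 9.83 mA.
V_CE = V_CC − I_C·R_C − I_E·R_E = 21 − 9.78×0.47 − 9.83×0.68 = 9.72 V.
V_CE = 9.72 V > 0.2 V confirms active-region operation.

I_C ≈ 9.8 mA, V_CE ≈ 9.7 V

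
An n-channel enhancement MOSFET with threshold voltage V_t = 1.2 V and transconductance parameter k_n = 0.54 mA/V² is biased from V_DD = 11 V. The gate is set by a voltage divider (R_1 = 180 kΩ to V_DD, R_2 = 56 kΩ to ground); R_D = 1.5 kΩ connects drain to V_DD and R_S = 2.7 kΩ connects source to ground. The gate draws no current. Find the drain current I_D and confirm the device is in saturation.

V_G = V_DD·R_2/(R_1+R_2) = 11×56/236 = 2.61 V.
Assume saturation: I_D = (k_n/2)(V_GS − V_t)² with V_GS = V_G − I_D·R_S = 2.61 − 2.7·I_D.
Substituting gives 1.97·I_D² − 3.06·I_D + 0.537 = 0, with roots I_D = 0.202 or 1.35 mA.
The root I_D = 1.35 mA gives V_GS = -1.04 V ≤ V_t, so take I_D = 0.202 mA.
Then V_GS = 2.06 V and V_DS = V_DD − I_D(R_D+R_S) = 11 − 0.202×4.2 = 10.2 V.
Saturation requires V_DS ≥ V_GS − V_t = 0.865 V; 10.2 ≥ 0.865 ✓.

I_D ≈ 0.2 mA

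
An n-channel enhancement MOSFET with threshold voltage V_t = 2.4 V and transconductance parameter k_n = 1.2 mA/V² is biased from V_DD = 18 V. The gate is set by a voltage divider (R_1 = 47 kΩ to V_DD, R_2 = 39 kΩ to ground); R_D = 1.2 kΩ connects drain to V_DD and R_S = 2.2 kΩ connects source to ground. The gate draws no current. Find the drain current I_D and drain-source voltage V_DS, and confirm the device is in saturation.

V_G = V_DD·R_2/(R_1+R_2) = 18×39/86 = 8.16 V.
Assume saturation: I_D = (k_n/2)(V_GS − V_t)² with V_GS = V_G − I_D·R_S = 8.16 − 2.2·I_D.
Substituting gives 2.9·I_D² − 16.2·I_D + 19.9 = 0, with roots I_D = 1.83 or 3.76 mA.
The root I_D = 3.76 mA gives V_GS = -0.102 V ≤ V_t, so take I_D = 1.83 mA.
Then V_GS = 4.14 V and V_DS = V_DD − I_D(R_D+R_S) = 18 − 1.83×3.4 = 11.8 V.
Saturation requires V_DS ≥ V_GS − V_t = 1.74 V; 11.8 ≥ 1.74 ✓.

I_D ≈ 1.8 mA, V_DS ≈ 12 V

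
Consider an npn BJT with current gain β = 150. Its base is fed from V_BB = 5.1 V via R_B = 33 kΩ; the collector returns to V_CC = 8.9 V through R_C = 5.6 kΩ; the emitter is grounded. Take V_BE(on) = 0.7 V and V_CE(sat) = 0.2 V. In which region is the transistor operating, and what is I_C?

Assume active: I_B = (5.1 − 0.7)/33 = 0.133 mA, giving I_C = β·I_B = 20 mA.
But then V_CE = 8.9 − 20×5.6 = -103 V < V_CE(sat) = 0.2 V — impossible in the active region.
So the transistor is saturated. With V_CE = 0.2 V, I_C = (V_CC − 0.2)/R_C = 8.7/5.6 = 1.55 mA.
Check: β·I_B = 20 mA > I_C = 1.55 mA, confirming saturation.

saturation; I_C ≈ 1.6 mA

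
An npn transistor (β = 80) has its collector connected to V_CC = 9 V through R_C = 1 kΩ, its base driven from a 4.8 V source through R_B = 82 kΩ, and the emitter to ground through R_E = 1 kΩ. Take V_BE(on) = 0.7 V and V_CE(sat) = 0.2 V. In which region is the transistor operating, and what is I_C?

active; I_C ≈ 2 mA

Assume active. Base-emitter loop: I_B = (V_BB − V_BE)/(R_B + (β+1)R_E) = (4.8 − 0.7)/(82 + 81×1) = 0.0252 mA.
I_C = β·I_B = 80×0.0252 = 2.01 mA.
V_CE = V_CC − I_C·R_C − I_E·R_E = 9 − 2.01×1 − 2.04×1 = 4.95 V > V_CE(sat), so the active-region assumption holds.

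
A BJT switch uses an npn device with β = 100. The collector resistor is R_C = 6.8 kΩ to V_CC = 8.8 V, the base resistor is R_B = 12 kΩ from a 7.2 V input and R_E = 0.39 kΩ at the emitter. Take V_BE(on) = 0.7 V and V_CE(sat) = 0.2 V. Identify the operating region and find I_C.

Assume active: I_B = (7.2 − 0.7)/(12 + 101×0.39) = 0.126 mA, I_C = β·I_B = 12.6 mA.
Then V_CE = 8.8 − 12.6×6.8 − 12.8×0.39 = -82.2 V < 0.2 V — the active assumption fails.
Re-solve with V_CE = 0.2 V. KCL at the emitter: V_E/R_E = (V_BB−0.7−V_E)/R_B + (V_CC−0.2−V_E)/R_C, giving V_E = 0.646 V.
I_C = (V_CC − 0.2 − V_E)/R_C = (8.6 − 0.646)/6.8 = 1.17 mA.
Check: I_B = (6.5 − 0.646)/12 = 0.488 mA, and β·I_B = 48.8 mA > I_C, confirming saturation.

saturation; I_C ≈ 1.2 mA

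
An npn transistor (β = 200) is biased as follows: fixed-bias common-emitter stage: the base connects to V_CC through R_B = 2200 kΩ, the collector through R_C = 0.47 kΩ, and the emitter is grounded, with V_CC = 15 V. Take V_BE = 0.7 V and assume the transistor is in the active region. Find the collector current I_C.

Base loop: V_CC = I_B·R_B + V_BE, so I_B = (15 − 0.7)/2200 kΩ = 0.0065 mA.
In the active region I_C = β·I_B = 200 × 0.0065 = 1.3 mA.
Collector loop: V_CE = V_CC − I_C·R_C = 15 − 1.3×0.47 = 14.4 V.
Since V_CE = 14.4 V > V_CE(sat) ≈ 0.2 V, the transistor is in the active region as assumed.

I_C ≈ 1.3 mA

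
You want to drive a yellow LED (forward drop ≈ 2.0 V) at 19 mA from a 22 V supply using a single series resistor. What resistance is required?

R ≈ 1.1 kΩ

The resistor drops V_S − V_D = 22 − 2.0 = 20 V at 19 mA.
R = 20 V / 19 mA = 1.05 kΩ.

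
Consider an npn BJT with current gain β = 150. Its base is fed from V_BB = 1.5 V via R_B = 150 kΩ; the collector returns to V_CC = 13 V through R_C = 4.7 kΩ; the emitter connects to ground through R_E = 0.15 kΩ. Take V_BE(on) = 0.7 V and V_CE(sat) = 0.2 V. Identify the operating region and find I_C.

active; I_C ≈ 0.7 mA

Assume active. Base-emitter loop: I_B = (V_BB − V_BE)/(R_B + (β+1)R_E) = (1.5 − 0.7)/(150 + 151×0.15) = 0.00463 mA.
I_C = β·I_B = 150×0.00463 = 0.695 mA.
V_CE = V_CC − I_C·R_C − I_E·R_E = 13 − 0.695×4.7 − 0.7×0.15 = 9.63 V > V_CE(sat), so the active-region assumption holds.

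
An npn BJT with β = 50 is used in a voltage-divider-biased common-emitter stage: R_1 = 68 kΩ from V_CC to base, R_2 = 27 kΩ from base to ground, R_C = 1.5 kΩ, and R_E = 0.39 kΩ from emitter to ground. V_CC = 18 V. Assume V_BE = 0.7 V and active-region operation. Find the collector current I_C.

I_C ≈ 5.6 mA

Thevenize the base divider: V_Th = V_CC·R_2/(R_1+R_2) = 18×27/95 = 5.12 V, R_Th = R_1‖R_2 = 19.3 kΩ.
Base-emitter loop: V_Th = I_B·R_Th + V_BE + (β+1)I_B·R_E, so I_B = (5.12 − 0.7) / (19.3 + 51×0.39) = 0.113 mA.
I_C = β·I_B = 50×0.113 = 5.63 mA, and I_E = (β+1)I_B = 5.74 mA.
V_CE = V_CC − I_C·R_C − I_E·R_E = 18 − 5.63×1.5 − 5.74×0.39 = 7.32 V.
V_CE = 7.32 V > 0.2 V confirms active-region operation.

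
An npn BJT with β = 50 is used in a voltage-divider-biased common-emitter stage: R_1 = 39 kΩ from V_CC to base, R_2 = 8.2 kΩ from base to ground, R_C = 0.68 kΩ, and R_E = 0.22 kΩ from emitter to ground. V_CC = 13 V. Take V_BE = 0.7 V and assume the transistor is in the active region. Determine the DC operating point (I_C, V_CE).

Thevenize the base divider: V_Th = V_CC·R_2/(R_1+R_2) = 13×8.2/47.2 = 2.26 V, R_Th = R_1‖R_2 = 6.78 kΩ.
Base-emitter loop: V_Th = I_B·R_Th + V_BE + (β+1)I_B·R_E, so I_B = (2.26 − 0.7) / (6.78 + 51×0.22) = 0.0866 mA.
I_C = β·I_B = 50×0.0866 = 4.33 mA, and I_E = (β+1)I_B = 4.42 mA.
V_CE = V_CC − I_C·R_C − I_E·R_E = 13 − 4.33×0.68 − 4.42×0.22 = 9.08 V.
V_CE = 9.08 V > 0.2 V confirms active-region operation.

I_C ≈ 4.3 mA, V_CE ≈ 9.1 V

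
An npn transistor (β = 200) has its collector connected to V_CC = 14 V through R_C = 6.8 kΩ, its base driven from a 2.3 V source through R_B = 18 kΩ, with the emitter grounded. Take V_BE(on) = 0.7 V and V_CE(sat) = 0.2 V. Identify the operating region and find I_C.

Assume active: I_B = (2.3 − 0.7)/18 = 0.0889 mA, giving I_C = β·I_B = 17.8 mA.
But then V_CE = 14 − 17.8×6.8 = -107 V < V_CE(sat) = 0.2 V — impossible in the active region.
So the transistor is saturated. With V_CE = 0.2 V, I_C = (V_CC − 0.2)/R_C = 13.8/6.8 = 2.03 mA.
Check: β·I_B = 17.8 mA > I_C = 2.03 mA, confirming saturation.

saturation; I_C ≈ 2 mA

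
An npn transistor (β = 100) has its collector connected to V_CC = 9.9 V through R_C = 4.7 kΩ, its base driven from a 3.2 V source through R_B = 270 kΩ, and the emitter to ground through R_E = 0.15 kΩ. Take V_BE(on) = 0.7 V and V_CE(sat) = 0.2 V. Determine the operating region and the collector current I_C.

Assume active. Base-emitter loop: I_B = (V_BB − V_BE)/(R_B + (β+1)R_E) = (3.2 − 0.7)/(270 + 101×0.15) = 0.00877 mA.
I_C = β·I_B = 100×0.00877 = 0.877 mA.
V_CE = V_CC − I_C·R_C − I_E·R_E = 9.9 − 0.877×4.7 − 0.885×0.15 = 5.65 V > V_CE(sat), so the active-region assumption holds.

active; I_C ≈ 0.88 mA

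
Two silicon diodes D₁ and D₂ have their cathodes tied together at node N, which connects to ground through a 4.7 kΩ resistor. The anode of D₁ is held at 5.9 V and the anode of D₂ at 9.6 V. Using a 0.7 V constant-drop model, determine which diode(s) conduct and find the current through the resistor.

Assume both conduct. Then node N would need to be at both 5.9−0.7 = 5.2 V and 9.6−0.7 = 8.9 V, which is impossible.
Assume only D₂ conducts: V_N = 9.6 − 0.7 = 8.9 V, so I_R = 8.9/4.7 = 1.89 mA.
Check D₁: its anode-to-cathode voltage is 5.9 − 8.9 = -3 V < 0.7 V, so it is off. The assumption is consistent.

Only D₂ conducts; I_R ≈ 1.9 mA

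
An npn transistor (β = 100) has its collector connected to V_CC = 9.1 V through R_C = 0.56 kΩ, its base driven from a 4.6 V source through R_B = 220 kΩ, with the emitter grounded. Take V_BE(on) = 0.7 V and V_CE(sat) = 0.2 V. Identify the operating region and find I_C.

active; I_C ≈ 1.8 mA

Assume active. Base-emitter loop: I_B = (V_BB − V_BE)/R_B = (4.6 − 0.7)/220 = 0.0177 mA.
I_C = β·I_B = 100×0.0177 = 1.77 mA.
V_CE = V_CC − I_C·R_C = 9.1 − 1.77×0.56 = 8.11 V > V_CE(sat), so the active-region assumption holds.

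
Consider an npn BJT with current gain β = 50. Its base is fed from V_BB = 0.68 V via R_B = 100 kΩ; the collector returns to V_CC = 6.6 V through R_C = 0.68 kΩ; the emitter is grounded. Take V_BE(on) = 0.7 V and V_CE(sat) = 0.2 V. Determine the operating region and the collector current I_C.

cutoff; I_C ≈ 0

V_BB = 0.68 V ≤ V_BE(on) = 0.7 V, so the base-emitter junction is not forward biased.
The transistor is in cutoff: I_B = I_C = 0.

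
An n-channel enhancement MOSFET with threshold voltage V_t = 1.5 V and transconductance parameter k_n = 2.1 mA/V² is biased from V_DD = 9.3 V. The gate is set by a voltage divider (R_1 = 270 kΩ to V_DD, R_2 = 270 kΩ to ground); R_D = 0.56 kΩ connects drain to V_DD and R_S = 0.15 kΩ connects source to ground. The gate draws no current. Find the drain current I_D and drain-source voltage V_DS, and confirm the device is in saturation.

I_D ≈ 5.6 mA, V_DS ≈ 5.3 V

V_G = V_DD·R_2/(R_1+R_2) = 9.3×270/540 = 4.65 V.
Assume saturation: I_D = (k_n/2)(V_GS − V_t)² with V_GS = V_G − I_D·R_S = 4.65 − 0.15·I_D.
Substituting gives 0.0236·I_D² − 1.99·I_D + 10.4 = 0, with roots I_D = 5.6 or 78.7 mA.
The root I_D = 78.7 mA gives V_GS = -7.16 V ≤ V_t, so take I_D = 5.6 mA.
Then V_GS = 3.81 V and V_DS = V_DD − I_D(R_D+R_S) = 9.3 − 5.6×0.71 = 5.32 V.
Saturation requires V_DS ≥ V_GS − V_t = 2.31 V; 5.32 ≥ 2.31 ✓.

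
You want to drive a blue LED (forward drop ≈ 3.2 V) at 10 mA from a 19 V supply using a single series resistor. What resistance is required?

The resistor drops V_S − V_D = 19 − 3.2 = 15.8 V at 10 mA.
R = 15.8 V / 10 mA = 1.58 kΩ.

R ≈ 1.6 kΩ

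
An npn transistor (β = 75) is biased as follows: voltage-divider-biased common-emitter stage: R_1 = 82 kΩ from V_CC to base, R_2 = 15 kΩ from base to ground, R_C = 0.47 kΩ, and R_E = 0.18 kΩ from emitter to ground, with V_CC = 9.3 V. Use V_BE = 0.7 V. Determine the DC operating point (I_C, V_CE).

I_C ≈ 2.1 mA, V_CE ≈ 7.9 V

Thevenize the base divider: V_Th = V_CC·R_2/(R_1+R_2) = 9.3×15/97 = 1.44 V, R_Th = R_1‖R_2 = 12.7 kΩ.
Base-emitter loop: V_Th = I_B·R_Th + V_BE + (β+1)I_B·R_E, so I_B = (1.44 − 0.7) / (12.7 + 76×0.18) = 0.028 mA.
I_C = β·I_B = 75×0.028 = 2.1 mA, and I_E = (β+1)I_B = 2.13 mA.
V_CE = V_CC − I_C·R_C − I_E·R_E = 9.3 − 2.1×0.47 − 2.13×0.18 = 7.93 V.
V_CE = 7.93 V > 0.2 V confirms active-region operation.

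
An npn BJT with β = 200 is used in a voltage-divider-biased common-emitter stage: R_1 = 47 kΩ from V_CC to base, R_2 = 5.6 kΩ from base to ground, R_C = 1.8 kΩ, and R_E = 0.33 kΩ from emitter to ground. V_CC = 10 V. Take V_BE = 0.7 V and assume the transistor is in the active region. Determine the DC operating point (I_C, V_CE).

I_C ≈ 1 mA, V_CE ≈ 7.8 V

Thevenize the base divider: V_Th = V_CC·R_2/(R_1+R_2) = 10×5.6/52.6 = 1.06 V, R_Th = R_1‖R_2 = 5 kΩ.
Base-emitter loop: V_Th = I_B·R_Th + V_BE + (β+1)I_B·R_E, so I_B = (1.06 − 0.7) / (5 + 201×0.33) = 0.00511 mA.
I_C = β·I_B = 200×0.00511 = 1.02 mA, and I_E = (β+1)I_B = 1.03 mA.
V_CE = V_CC − I_C·R_C − I_E·R_E = 10 − 1.02×1.8 − 1.03×0.33 = 7.82 V.
V_CE = 7.82 V > 0.2 V confirms active-region operation.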